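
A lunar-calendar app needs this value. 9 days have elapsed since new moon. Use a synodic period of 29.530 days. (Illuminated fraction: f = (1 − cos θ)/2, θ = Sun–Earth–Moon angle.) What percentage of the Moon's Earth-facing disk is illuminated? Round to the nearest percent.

Elongation θ = 360° × 9/29.530 ≈ 109.7°.
With cos θ = (-0.337), the lit fraction is (1 − (-0.337))/2 ≈ 0.669, so 67%.

67%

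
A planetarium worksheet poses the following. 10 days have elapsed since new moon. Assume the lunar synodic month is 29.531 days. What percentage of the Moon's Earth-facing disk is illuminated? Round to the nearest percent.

Phase angle: θ = 360°·(10 d)/(29.531 d) = 121.9°.
cos 121.9° = (-0.529), so f = (1 − (-0.529))/2 = 0.764, so 76%.

76%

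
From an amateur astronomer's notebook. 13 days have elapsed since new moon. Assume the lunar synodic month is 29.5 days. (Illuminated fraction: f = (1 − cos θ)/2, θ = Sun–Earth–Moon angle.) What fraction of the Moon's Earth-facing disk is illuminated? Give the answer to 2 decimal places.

Phase angle: θ = 360°·(13 d)/(29.5 d) = 158.6°.
Illuminated fraction = (1 − cos 158.6°)/2 = (1 − (-0.931))/2 ≈ 0.966.

0.97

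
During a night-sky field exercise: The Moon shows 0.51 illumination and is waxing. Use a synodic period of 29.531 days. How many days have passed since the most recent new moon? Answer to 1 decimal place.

7.5 days

From f = (1 − cos θ)/2: cos θ = 1 − 2×0.51 = -0.020; arccos → 91.1°.
Waxing ⇒ before full, so θ = 91.1°.
That fraction of the synodic month is 91.1/360 × 29.531 d ≈ 7.48 d.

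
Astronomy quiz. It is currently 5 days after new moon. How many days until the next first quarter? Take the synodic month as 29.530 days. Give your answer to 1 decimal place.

2.4 days

First quarter is 0.25 of the way through the cycle: age 0.25 × 29.530 = 7.383 d.
That is 7.383 − 5 = 2.383 days ahead.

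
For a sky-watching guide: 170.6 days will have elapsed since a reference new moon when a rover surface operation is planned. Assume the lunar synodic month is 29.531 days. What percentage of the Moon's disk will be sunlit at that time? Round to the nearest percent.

42%

170.6 d spans 5 complete synodic months (5 × 29.531 = 147.66 d) plus 22.94 d.
Phase angle: θ = 360°·(22.94 d)/(29.531 d) = 279.7°.
cos 279.7° = 0.169, so f = (1 − 0.169)/2 = 0.416, so 42%.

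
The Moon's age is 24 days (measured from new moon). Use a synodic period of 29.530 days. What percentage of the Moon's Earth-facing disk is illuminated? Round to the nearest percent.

31%

The Moon has covered 24/29.530 of its cycle, so θ ≈ 360° × 24/29.530 = 292.6°.
With cos θ = 0.384, the lit fraction is (1 − 0.384)/2 ≈ 0.308, so 31%.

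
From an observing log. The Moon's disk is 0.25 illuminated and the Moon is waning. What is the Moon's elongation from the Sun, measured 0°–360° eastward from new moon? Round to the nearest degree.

cos θ = 1 − 2f = 0.500, giving a principal value of 60.0°.
Since the Moon is past full (waning), take the reflex angle: θ = 360° − 60.0° = 300.0°.

300°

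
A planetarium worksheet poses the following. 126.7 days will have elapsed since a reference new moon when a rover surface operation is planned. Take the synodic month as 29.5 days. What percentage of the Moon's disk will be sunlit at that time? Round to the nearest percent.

126.7 d spans 4 complete synodic months (4 × 29.5 = 118.00 d) plus 8.70 d.
Phase angle: θ = 360°·(8.70 d)/(29.5 d) = 106.2°.
cos 106.2° = (-0.278), so f = (1 − (-0.278))/2 = 0.639, so 64%.

64%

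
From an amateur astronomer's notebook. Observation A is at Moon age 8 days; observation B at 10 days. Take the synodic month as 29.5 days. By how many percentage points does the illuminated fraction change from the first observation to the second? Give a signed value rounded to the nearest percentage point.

First observation: θ = 360°·8/29.5 = 97.6°, so f = 0.566.
Second observation: θ = 122.0°, f = 0.765.
Δf = 0.765 − 0.566 = +0.199, i.e. +20 pp.

+20 pp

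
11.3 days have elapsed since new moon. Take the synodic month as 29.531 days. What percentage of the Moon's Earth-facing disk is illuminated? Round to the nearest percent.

Phase angle: θ = 360°·(11.3 d)/(29.531 d) = 137.8°.
cos 137.8° = (-0.740), so f = (1 − (-0.740))/2 = 0.870, so 87%.

87%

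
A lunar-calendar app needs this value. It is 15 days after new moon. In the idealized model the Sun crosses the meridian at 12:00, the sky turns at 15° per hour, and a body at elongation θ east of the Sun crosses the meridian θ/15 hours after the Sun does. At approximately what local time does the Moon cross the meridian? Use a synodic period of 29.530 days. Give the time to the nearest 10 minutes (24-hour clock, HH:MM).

00:10

Phase angle: θ = 360°·(15 d)/(29.530 d) = 182.9°.
At 15° of sky rotation per hour, 182.9° corresponds to a 12.19 h lag.
12:00 + 12.191 h ≈ 00:11 → 00:10 to the nearest ten minutes.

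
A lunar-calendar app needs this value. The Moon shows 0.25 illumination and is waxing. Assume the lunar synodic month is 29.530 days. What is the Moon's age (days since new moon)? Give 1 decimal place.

4.9 days

Invert f = (1 − cos θ)/2 to get cos θ = 1 − 2(0.25) = 0.500, hence θ₀ = arccos 0.500 = 60.0°.
The Moon is waxing (0°–180°), so θ = 60.0° directly.
That fraction of the synodic month is 60.0/360 × 29.530 d ≈ 4.92 d.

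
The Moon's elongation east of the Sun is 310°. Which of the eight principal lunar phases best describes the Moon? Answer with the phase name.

waning crescent

The waning crescent sector spans roughly 292°–338°; 310° falls inside it.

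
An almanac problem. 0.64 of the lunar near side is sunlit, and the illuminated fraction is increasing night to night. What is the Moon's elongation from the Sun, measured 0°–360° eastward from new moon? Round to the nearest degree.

From f = (1 − cos θ)/2: cos θ = 1 − 2×0.64 = -0.280; arccos → 106.3°.
Before full moon the principal value applies: θ = 106.3°.

106°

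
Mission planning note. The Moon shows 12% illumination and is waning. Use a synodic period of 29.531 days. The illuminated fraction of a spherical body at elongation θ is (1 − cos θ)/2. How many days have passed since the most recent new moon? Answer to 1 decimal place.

From f = (1 − cos θ)/2: cos θ = 1 − 2×0.12 = 0.760; arccos → 40.5°.
Since the Moon is past full (waning), take the reflex angle: θ = 360° − 40.5° = 319.5°.
At 360°/29.531 d per day, 319.5° corresponds to 26.21 days.

26.2 days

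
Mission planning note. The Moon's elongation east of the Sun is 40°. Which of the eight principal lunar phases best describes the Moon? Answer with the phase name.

40° lies in the waxing crescent sector of the 8-phase cycle.

waxing crescent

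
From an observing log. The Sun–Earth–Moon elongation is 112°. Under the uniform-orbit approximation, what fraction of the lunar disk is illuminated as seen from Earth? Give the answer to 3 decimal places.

cos 112° = (-0.375), so f = (1 − (-0.375))/2 = 0.687.

0.687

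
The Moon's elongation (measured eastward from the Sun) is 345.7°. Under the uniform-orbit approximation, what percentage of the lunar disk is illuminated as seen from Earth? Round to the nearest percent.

2%

f = (1 − cos 345.7°)/2 = (1 − 0.969)/2 ≈ 0.015, i.e. 2%.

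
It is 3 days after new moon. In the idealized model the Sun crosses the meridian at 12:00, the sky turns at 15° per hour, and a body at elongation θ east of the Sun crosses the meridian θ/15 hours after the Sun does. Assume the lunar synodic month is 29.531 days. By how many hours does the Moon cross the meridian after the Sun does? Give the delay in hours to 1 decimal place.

2.4 h

The Moon has covered 3/29.531 of its cycle, so θ ≈ 360° × 3/29.531 = 36.6°.
Delay after the Sun = 36.6° / (15°/h) ≈ 2.44 h.
So the Moon crosses the meridian 2.44 h after the Sun.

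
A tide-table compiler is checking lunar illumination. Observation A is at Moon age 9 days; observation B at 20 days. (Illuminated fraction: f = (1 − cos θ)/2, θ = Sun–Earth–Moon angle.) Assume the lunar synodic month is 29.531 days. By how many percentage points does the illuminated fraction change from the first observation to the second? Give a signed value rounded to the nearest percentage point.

θ₁ = 360° × 9/29.531 = 109.7°, f₁ = (1 − cos θ₁)/2 = 0.669.
θ₂ = 360° × 20/29.531 = 243.8°, f₂ = (1 − cos θ₂)/2 = 0.721.
Change = f₂ − f₁ = +0.052 → +5 percentage points.

+5 pp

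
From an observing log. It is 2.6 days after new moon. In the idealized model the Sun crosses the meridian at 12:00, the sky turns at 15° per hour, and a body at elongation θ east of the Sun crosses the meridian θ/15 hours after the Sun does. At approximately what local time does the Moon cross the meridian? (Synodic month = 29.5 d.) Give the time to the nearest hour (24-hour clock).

Elongation θ = 360° × 2.6/29.5 ≈ 31.7°.
The Moon trails the Sun by θ/15 = 31.7/15 ≈ 2.12 hours.
12:00 + 2.12 h ≈ 14:07 → 14:00 to the nearest hour.

14:00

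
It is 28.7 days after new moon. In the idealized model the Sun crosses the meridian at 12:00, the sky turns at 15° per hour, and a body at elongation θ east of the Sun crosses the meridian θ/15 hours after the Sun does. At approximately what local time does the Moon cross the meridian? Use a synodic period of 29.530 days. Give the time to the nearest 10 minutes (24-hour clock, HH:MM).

Phase angle: θ = 360°·(28.7 d)/(29.530 d) = 349.9°.
At 15° of sky rotation per hour, 349.9° corresponds to a 23.33 h lag.
12:00 + 23.325 h ≈ 11:20 → 11:20 to the nearest ten minutes.

11:20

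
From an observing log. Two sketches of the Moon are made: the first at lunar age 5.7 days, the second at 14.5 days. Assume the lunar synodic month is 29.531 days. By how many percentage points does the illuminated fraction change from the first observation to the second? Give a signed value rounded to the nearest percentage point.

+67 percentage points

θ₁ = 360° × 5.7/29.531 = 69.5°, f₁ = (1 − cos θ₁)/2 = 0.325.
θ₂ = 360° × 14.5/29.531 = 176.8°, f₂ = (1 − cos θ₂)/2 = 0.999.
Change = f₂ − f₁ = +0.674 → +67 percentage points.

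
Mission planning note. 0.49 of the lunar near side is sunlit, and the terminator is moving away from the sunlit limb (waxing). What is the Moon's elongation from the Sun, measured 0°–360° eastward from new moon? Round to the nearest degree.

89°

Invert f = (1 − cos θ)/2 to get cos θ = 1 − 2(0.49) = 0.020, hence θ₀ = arccos 0.020 = 88.9°.
Waxing ⇒ before full, so θ = 88.9°.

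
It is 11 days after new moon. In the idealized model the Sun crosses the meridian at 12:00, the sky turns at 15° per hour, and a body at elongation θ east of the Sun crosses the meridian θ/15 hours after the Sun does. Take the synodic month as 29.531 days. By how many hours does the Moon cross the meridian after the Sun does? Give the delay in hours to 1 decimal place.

The Moon has covered 11/29.531 of its cycle, so θ ≈ 360° × 11/29.531 = 134.1°.
At 15° of sky rotation per hour, 134.1° corresponds to a 8.94 h lag.
So the Moon crosses the meridian 8.94 h after the Sun.

8.9 h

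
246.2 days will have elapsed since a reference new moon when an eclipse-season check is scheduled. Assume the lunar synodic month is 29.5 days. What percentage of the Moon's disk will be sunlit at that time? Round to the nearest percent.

246.2/29.5 = 8.346 lunations, so 8 complete cycles and 10.20 d into the next.
The Moon has covered 10.20/29.5 of its cycle, so θ ≈ 360° × 10.20/29.5 = 124.5°.
With cos θ = (-0.566), the lit fraction is (1 − (-0.566))/2 ≈ 0.783, so 78%.

78%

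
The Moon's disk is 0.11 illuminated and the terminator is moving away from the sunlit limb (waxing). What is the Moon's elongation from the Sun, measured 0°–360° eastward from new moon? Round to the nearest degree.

cos θ = 1 − 2f = 0.780, giving a principal value of 38.7°.
Waxing ⇒ before full, so θ = 38.7°.

39°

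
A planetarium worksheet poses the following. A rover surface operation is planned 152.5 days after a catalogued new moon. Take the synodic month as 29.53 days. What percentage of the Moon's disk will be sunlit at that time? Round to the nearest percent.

152.5 d spans 5 complete synodic months (5 × 29.53 = 147.65 d) plus 4.85 d.
Elongation θ = 360° × 4.85/29.53 ≈ 59.1°.
cos 59.1° = 0.513, so f = (1 − 0.513)/2 = 0.243, so 24%.

24%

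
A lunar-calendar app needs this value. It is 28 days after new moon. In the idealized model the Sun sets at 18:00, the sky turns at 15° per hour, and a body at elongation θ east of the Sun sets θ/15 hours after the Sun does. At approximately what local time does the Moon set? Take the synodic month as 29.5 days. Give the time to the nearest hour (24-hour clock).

17:00

Elongation θ = 360° × 28/29.5 ≈ 341.7°.
The Moon trails the Sun by θ/15 = 341.7/15 ≈ 22.78 hours.
18:00 + 22.78 h ≈ 16:47 → 17:00 to the nearest hour.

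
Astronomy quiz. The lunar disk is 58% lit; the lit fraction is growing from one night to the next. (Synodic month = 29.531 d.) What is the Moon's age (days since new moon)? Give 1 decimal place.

cos θ = 1 − 2f = -0.160, giving a principal value of 99.2°.
The Moon is waxing (0°–180°), so θ = 99.2° directly.
At 360°/29.531 d per day, 99.2° corresponds to 8.14 days.

8.1 days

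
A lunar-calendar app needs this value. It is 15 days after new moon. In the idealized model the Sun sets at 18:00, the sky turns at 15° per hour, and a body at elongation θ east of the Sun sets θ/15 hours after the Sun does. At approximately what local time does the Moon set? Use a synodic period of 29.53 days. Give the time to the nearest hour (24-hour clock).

Elongation θ = 360° × 15/29.53 ≈ 182.9°.
Delay after the Sun = 182.9° / (15°/h) ≈ 12.19 h.
18:00 + 12.19 h ≈ 06:11 → 06:00 to the nearest hour.

06:00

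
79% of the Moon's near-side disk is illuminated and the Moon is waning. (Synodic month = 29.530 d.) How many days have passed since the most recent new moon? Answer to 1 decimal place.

19.2 days

cos θ = 1 − 2f = -0.580, giving a principal value of 125.5°.
Waning ⇒ past full, so θ = 360° − 125.5° = 234.5°.
Age = 29.530 × 234.5°/360° ≈ 19.24 days.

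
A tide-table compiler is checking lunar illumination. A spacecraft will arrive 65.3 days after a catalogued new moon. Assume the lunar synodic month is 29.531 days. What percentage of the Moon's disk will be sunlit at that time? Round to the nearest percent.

Reduce mod P: 65.3 − 2×29.531 = 6.24 d into the current lunation.
Elongation θ = 360° × 6.24/29.531 ≈ 76.0°.
Illuminated fraction = (1 − cos 76.0°)/2 = (1 − 0.241)/2 ≈ 0.379, so 38%.

38%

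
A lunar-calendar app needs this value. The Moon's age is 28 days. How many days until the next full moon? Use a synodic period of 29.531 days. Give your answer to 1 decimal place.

16.3 days

Full moon occurs at elongation 180°, i.e. at age 29.531 × 180/360 = 14.765 d.
Already past this cycle's full moon; the next is at 14.765 + 29.531 = 44.296 d, so 44.296 − 28 = 16.296 days.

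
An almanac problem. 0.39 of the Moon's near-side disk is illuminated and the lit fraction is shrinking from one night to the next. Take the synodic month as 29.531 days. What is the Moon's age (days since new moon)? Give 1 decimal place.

From f = (1 − cos θ)/2: cos θ = 1 − 2×0.39 = 0.220; arccos → 77.3°.
Since the Moon is past full (waning), take the reflex angle: θ = 360° − 77.3° = 282.7°.
At 360°/29.531 d per day, 282.7° corresponds to 23.19 days.

23.2 days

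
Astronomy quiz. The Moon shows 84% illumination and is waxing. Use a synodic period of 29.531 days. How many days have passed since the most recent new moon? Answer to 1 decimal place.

cos θ = 1 − 2f = -0.680, giving a principal value of 132.8°.
Waxing ⇒ before full, so θ = 132.8°.
At 360°/29.531 d per day, 132.8° corresponds to 10.90 days.

10.9 days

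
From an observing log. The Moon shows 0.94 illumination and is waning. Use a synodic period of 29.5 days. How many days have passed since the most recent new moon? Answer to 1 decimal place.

17.1 days

Invert f = (1 − cos θ)/2 to get cos θ = 1 − 2(0.94) = -0.880, hence θ₀ = arccos -0.880 = 151.6°.
Waning ⇒ past full, so θ = 360° − 151.6° = 208.4°.
At 360°/29.5 d per day, 208.4° corresponds to 17.07 days.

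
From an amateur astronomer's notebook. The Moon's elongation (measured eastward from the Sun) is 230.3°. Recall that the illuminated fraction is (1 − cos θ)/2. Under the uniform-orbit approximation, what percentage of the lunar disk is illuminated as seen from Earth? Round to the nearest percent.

Half-versine of 230.3°: (1 − (-0.639))/2 = 0.819, i.e. 82%.

82%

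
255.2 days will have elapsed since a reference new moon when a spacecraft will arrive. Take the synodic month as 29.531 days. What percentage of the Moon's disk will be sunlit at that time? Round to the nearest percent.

255.2 d spans 8 complete synodic months (8 × 29.531 = 236.25 d) plus 18.95 d.
The Moon has covered 18.95/29.531 of its cycle, so θ ≈ 360° × 18.95/29.531 = 231.0°.
Illuminated fraction = (1 − cos 231.0°)/2 = (1 − (-0.629))/2 ≈ 0.814, so 81%.

81%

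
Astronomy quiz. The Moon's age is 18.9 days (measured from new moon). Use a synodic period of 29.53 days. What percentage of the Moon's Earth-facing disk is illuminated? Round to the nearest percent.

Elongation θ = 360° × 18.9/29.53 ≈ 230.4°.
With cos θ = (-0.637), the lit fraction is (1 − (-0.637))/2 ≈ 0.819, so 82%.

82%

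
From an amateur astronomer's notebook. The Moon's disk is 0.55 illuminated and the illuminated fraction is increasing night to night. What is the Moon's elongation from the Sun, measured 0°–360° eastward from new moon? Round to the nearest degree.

96°

From f = (1 − cos θ)/2: cos θ = 1 − 2×0.55 = -0.100; arccos → 95.7°.
Waxing ⇒ before full, so θ = 95.7°.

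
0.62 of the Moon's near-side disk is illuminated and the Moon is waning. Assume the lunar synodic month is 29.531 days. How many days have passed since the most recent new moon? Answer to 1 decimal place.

From f = (1 − cos θ)/2: cos θ = 1 − 2×0.62 = -0.240; arccos → 103.9°.
Waning ⇒ past full, so θ = 360° − 103.9° = 256.1°.
Age = 29.531 × 256.1°/360° ≈ 21.01 days.

21.0 days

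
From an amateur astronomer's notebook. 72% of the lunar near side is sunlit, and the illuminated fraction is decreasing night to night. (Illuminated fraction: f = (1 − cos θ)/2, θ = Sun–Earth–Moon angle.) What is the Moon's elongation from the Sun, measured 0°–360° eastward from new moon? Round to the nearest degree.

244°

From f = (1 − cos θ)/2: cos θ = 1 − 2×0.72 = -0.440; arccos → 116.1°.
Since the Moon is past full (waning), take the reflex angle: θ = 360° − 116.1° = 243.9°.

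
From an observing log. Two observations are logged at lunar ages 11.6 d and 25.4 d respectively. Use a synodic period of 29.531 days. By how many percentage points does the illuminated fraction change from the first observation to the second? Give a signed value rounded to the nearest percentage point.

-71 pp

First observation: θ = 360°·11.6/29.531 = 141.4°, so f = 0.891.
Second observation: θ = 309.6°, f = 0.181.
Δf = 0.181 − 0.891 = -0.710, i.e. -71 pp.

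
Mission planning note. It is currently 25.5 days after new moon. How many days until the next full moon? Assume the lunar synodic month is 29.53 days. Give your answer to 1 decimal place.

Full moon is 0.5 of the way through the cycle: age 0.5 × 29.53 = 14.765 d.
This lunation's full moon (14.765 d) has passed, so add one period: 44.295 − 25.5 = 18.795 days.

18.8 days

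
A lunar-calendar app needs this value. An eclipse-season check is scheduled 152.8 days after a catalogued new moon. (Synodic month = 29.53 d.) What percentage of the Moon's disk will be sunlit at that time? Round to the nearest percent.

27%

152.8/29.53 = 5.174 lunations, so 5 complete cycles and 5.15 d into the next.
The Moon has covered 5.15/29.53 of its cycle, so θ ≈ 360° × 5.15/29.53 = 62.8°.
cos 62.8° = 0.457, so f = (1 − 0.457)/2 = 0.271, so 27%.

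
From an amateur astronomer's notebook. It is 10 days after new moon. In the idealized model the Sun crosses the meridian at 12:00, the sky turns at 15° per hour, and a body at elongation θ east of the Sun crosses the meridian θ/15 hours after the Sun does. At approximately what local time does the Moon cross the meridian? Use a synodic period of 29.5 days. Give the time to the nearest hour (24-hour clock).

The Moon has covered 10/29.5 of its cycle, so θ ≈ 360° × 10/29.5 = 122.0°.
The Moon trails the Sun by θ/15 = 122.0/15 ≈ 8.14 hours.
12:00 + 8.14 h ≈ 20:08 → 20:00 to the nearest hour.

20:00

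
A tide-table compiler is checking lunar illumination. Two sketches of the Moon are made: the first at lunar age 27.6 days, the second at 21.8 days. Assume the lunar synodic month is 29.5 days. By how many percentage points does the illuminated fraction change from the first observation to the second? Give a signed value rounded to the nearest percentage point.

First observation: θ = 360°·27.6/29.5 = 336.8°, so f = 0.040.
Second observation: θ = 266.0°, f = 0.535.
Δf = 0.535 − 0.040 = +0.494, i.e. +49 pp.

+49 percentage points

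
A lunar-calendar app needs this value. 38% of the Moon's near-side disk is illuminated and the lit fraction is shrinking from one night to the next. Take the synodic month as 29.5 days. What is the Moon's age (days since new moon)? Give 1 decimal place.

cos θ = 1 − 2f = 0.240, giving a principal value of 76.1°.
A waning Moon lies in 180°–360°, so θ = 360° − 76.1° = 283.9°.
Age = 29.5 × 283.9°/360° ≈ 23.26 days.

23.3 days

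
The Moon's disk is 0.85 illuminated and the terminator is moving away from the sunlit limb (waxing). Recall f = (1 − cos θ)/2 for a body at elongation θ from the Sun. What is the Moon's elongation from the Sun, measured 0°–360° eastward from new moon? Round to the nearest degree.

Invert f = (1 − cos θ)/2 to get cos θ = 1 − 2(0.85) = -0.700, hence θ₀ = arccos -0.700 = 134.4°.
Before full moon the principal value applies: θ = 134.4°.

134°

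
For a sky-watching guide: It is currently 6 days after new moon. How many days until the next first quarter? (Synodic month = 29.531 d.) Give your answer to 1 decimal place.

First quarter is 0.25 of the way through the cycle: age 0.25 × 29.531 = 7.383 d.
So 1.383 days remain (7.383 − 6).

1.4 days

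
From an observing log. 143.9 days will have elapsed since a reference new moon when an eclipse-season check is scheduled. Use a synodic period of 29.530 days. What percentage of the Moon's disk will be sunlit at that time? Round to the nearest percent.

15%

143.9/29.530 = 4.873 lunations, so 4 complete cycles and 25.78 d into the next.
Phase angle: θ = 360°·(25.78 d)/(29.530 d) = 314.3°.
Illuminated fraction = (1 − cos 314.3°)/2 = (1 − 0.698)/2 ≈ 0.151, so 15%.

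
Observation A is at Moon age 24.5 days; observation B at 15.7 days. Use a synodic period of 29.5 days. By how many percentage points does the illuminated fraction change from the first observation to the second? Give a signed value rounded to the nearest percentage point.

+73 pp

θ₁ = 360° × 24.5/29.5 = 299.0°, f₁ = (1 − cos θ₁)/2 = 0.258.
θ₂ = 360° × 15.7/29.5 = 191.6°, f₂ = (1 − cos θ₂)/2 = 0.990.
Change = f₂ − f₁ = +0.732 → +73 percentage points.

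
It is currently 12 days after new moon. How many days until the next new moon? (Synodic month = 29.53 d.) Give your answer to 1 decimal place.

The next new moon completes the synodic month: 29.53 − 12 = 17.530 days.

17.5 days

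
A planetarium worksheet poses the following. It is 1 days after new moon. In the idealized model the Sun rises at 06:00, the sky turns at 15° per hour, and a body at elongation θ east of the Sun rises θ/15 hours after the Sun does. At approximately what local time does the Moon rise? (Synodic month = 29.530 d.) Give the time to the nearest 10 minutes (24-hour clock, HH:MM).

Phase angle: θ = 360°·(1 d)/(29.530 d) = 12.2°.
Delay after the Sun = 12.2° / (15°/h) ≈ 0.81 h.
06:00 + 0.813 h ≈ 06:49 → 06:50 to the nearest ten minutes.

06:50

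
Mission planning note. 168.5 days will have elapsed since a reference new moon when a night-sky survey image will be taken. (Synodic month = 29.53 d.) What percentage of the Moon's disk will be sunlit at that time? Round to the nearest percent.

168.5 d spans 5 complete synodic months (5 × 29.53 = 147.65 d) plus 20.85 d.
The Moon has covered 20.85/29.53 of its cycle, so θ ≈ 360° × 20.85/29.53 = 254.2°.
Illuminated fraction = (1 − cos 254.2°)/2 = (1 − (-0.273))/2 ≈ 0.636, so 64%.

64%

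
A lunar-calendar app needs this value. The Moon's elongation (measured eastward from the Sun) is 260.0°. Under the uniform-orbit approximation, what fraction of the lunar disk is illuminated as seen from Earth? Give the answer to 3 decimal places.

cos 260.0° = (-0.174), so f = (1 − (-0.174))/2 = 0.587.

0.587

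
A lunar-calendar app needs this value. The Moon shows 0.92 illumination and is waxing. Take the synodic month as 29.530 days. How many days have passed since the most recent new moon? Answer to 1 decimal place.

12.1 days

From f = (1 − cos θ)/2: cos θ = 1 − 2×0.92 = -0.840; arccos → 147.1°.
Waxing ⇒ before full, so θ = 147.1°.
That fraction of the synodic month is 147.1/360 × 29.530 d ≈ 12.07 d.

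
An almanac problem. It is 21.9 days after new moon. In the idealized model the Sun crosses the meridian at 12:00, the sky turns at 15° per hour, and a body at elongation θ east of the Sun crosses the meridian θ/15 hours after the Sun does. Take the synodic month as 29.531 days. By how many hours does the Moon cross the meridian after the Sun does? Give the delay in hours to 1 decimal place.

17.8 h

Elongation θ = 360° × 21.9/29.531 ≈ 267.0°.
Delay after the Sun = 267.0° / (15°/h) ≈ 17.80 h.
So the Moon crosses the meridian 17.80 h after the Sun.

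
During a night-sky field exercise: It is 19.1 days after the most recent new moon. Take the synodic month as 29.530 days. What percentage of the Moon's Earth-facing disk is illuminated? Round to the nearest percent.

80%

Elongation θ = 360° × 19.1/29.530 ≈ 232.8°.
cos 232.8° = (-0.604), so f = (1 − (-0.604))/2 = 0.802, so 80%.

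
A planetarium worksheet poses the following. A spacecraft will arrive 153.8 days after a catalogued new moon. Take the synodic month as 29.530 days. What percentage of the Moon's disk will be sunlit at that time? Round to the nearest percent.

37%

Reduce mod P: 153.8 − 5×29.530 = 6.15 d into the current lunation.
Phase angle: θ = 360°·(6.15 d)/(29.530 d) = 75.0°.
cos 75.0° = 0.259, so f = (1 − 0.259)/2 = 0.370, so 37%.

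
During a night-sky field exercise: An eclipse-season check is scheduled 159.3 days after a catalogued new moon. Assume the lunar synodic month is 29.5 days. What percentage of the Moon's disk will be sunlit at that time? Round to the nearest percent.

Reduce mod P: 159.3 − 5×29.5 = 11.80 d into the current lunation.
Phase angle: θ = 360°·(11.80 d)/(29.5 d) = 144.0°.
cos 144.0° = (-0.809), so f = (1 − (-0.809))/2 = 0.905, so 90%.

90%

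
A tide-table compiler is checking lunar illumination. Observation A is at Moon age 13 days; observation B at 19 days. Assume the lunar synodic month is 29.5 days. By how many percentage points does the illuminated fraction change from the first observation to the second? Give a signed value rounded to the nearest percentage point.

-16 pp

First observation: θ = 360°·13/29.5 = 158.6°, so f = 0.966.
Second observation: θ = 231.9°, f = 0.809.
Δf = 0.809 − 0.966 = -0.157, i.e. -16 pp.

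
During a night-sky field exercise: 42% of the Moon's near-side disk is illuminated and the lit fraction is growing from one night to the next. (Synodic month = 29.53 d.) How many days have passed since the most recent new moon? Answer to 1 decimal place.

cos θ = 1 − 2f = 0.160, giving a principal value of 80.8°.
Waxing ⇒ before full, so θ = 80.8°.
Age = 29.53 × 80.8°/360° ≈ 6.63 days.

6.6 days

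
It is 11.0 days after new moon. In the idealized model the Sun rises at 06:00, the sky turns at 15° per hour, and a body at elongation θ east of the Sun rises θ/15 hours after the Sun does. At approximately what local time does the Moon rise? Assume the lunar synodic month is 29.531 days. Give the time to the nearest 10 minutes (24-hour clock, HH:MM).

15:00

Phase angle: θ = 360°·(11.0 d)/(29.531 d) = 134.1°.
Delay after the Sun = 134.1° / (15°/h) ≈ 8.94 h.
06:00 + 8.940 h ≈ 14:56 → 15:00 to the nearest ten minutes.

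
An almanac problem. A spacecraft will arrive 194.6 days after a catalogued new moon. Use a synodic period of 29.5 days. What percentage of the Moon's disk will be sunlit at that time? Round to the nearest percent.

91%

Reduce mod P: 194.6 − 6×29.5 = 17.60 d into the current lunation.
The Moon has covered 17.60/29.5 of its cycle, so θ ≈ 360° × 17.60/29.5 = 214.8°.
Illuminated fraction = (1 − cos 214.8°)/2 = (1 − (-0.821))/2 ≈ 0.911, so 91%.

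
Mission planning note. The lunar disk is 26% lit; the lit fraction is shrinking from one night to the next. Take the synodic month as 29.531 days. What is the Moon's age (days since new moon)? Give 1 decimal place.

24.5 days

From f = (1 − cos θ)/2: cos θ = 1 − 2×0.26 = 0.480; arccos → 61.3°.
Since the Moon is past full (waning), take the reflex angle: θ = 360° − 61.3° = 298.7°.
At 360°/29.531 d per day, 298.7° corresponds to 24.50 days.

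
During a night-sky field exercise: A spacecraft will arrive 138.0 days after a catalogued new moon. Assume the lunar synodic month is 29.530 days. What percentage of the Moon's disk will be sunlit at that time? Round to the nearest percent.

138.0/29.530 = 4.673 lunations, so 4 complete cycles and 19.88 d into the next.
Phase angle: θ = 360°·(19.88 d)/(29.530 d) = 242.4°.
With cos θ = (-0.464), the lit fraction is (1 − (-0.464))/2 ≈ 0.732, so 73%.

73%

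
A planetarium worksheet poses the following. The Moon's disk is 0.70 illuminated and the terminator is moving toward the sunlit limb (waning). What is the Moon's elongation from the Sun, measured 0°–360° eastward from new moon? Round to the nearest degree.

Invert f = (1 − cos θ)/2 to get cos θ = 1 − 2(0.70) = -0.400, hence θ₀ = arccos -0.400 = 113.6°.
Waning ⇒ past full, so θ = 360° − 113.6° = 246.4°.

246°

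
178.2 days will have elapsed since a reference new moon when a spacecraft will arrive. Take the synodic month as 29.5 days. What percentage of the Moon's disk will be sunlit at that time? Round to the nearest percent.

2%

178.2/29.5 = 6.041 lunations, so 6 complete cycles and 1.20 d into the next.
Phase angle: θ = 360°·(1.20 d)/(29.5 d) = 14.6°.
cos 14.6° = 0.968, so f = (1 − 0.968)/2 = 0.016, so 2%.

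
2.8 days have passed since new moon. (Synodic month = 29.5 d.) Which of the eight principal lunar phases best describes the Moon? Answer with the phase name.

θ ≈ 360° × 2.8/29.5 = 34°, which falls in the waxing crescent sector.

waxing crescent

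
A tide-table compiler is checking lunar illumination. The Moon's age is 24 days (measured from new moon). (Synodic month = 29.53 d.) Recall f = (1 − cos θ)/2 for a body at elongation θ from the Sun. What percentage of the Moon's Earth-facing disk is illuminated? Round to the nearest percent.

31%

The Moon has covered 24/29.53 of its cycle, so θ ≈ 360° × 24/29.53 = 292.6°.
With cos θ = 0.384, the lit fraction is (1 − 0.384)/2 ≈ 0.308, so 31%.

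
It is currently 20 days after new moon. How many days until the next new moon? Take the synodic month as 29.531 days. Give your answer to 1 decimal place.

One full lunation from the last new moon is 29.531 d; remaining = 29.531 − 20 = 9.531 d.

9.5 days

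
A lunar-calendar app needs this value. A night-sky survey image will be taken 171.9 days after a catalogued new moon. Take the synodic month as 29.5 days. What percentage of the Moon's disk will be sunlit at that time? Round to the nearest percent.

171.9 d spans 5 complete synodic months (5 × 29.5 = 147.50 d) plus 24.40 d.
The Moon has covered 24.40/29.5 of its cycle, so θ ≈ 360° × 24.40/29.5 = 297.8°.
Illuminated fraction = (1 − cos 297.8°)/2 = (1 − 0.466)/2 ≈ 0.267, so 27%.

27%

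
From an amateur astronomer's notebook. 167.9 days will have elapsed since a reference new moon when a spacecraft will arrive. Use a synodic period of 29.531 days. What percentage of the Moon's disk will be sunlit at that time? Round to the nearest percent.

70%

167.9 d spans 5 complete synodic months (5 × 29.531 = 147.66 d) plus 20.25 d.
Phase angle: θ = 360°·(20.25 d)/(29.531 d) = 246.8°.
With cos θ = (-0.394), the lit fraction is (1 − (-0.394))/2 ≈ 0.697, so 70%.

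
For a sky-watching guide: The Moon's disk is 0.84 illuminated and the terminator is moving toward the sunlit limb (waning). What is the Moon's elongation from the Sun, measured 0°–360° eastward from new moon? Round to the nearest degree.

Invert f = (1 − cos θ)/2 to get cos θ = 1 − 2(0.84) = -0.680, hence θ₀ = arccos -0.680 = 132.8°.
Waning ⇒ past full, so θ = 360° − 132.8° = 227.2°.

227°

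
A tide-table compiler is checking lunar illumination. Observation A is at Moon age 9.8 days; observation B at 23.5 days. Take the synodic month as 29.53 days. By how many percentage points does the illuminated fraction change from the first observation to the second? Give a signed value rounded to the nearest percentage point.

θ₁ = 360° × 9.8/29.53 = 119.5°, f₁ = (1 − cos θ₁)/2 = 0.746.
θ₂ = 360° × 23.5/29.53 = 286.5°, f₂ = (1 − cos θ₂)/2 = 0.358.
Change = f₂ − f₁ = -0.388 → -39 percentage points.

-39 percentage points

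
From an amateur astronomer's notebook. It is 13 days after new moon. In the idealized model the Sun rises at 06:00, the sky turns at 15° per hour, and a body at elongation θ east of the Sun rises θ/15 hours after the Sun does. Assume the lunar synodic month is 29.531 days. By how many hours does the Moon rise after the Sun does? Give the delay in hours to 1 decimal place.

10.6 h

The Moon has covered 13/29.531 of its cycle, so θ ≈ 360° × 13/29.531 = 158.5°.
Delay after the Sun = 158.5° / (15°/h) ≈ 10.57 h.
So the Moon rises 10.57 h after the Sun.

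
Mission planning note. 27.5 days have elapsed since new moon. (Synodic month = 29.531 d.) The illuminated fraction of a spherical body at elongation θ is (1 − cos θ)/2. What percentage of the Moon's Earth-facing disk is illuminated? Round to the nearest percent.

5%

The Moon has covered 27.5/29.531 of its cycle, so θ ≈ 360° × 27.5/29.531 = 335.2°.
With cos θ = 0.908, the lit fraction is (1 − 0.908)/2 ≈ 0.046, so 5%.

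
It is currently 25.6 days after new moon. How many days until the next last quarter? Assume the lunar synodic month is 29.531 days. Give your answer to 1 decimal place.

26.1 days

Last quarter occurs at elongation 270°, i.e. at age 29.531 × 270/360 = 22.148 d.
This lunation's last quarter (22.148 d) has passed, so add one period: 51.679 − 25.6 = 26.079 days.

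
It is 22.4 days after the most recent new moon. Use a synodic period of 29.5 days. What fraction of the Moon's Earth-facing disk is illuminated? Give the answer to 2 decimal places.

0.47

Phase angle: θ = 360°·(22.4 d)/(29.5 d) = 273.4°.
Illuminated fraction = (1 − cos 273.4°)/2 = (1 − 0.059)/2 ≈ 0.471.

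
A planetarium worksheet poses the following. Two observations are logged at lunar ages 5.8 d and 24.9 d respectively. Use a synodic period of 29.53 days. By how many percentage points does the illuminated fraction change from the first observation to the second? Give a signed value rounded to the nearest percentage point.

-11 percentage points

θ₁ = 360° × 5.8/29.53 = 70.7°, f₁ = (1 − cos θ₁)/2 = 0.335.
θ₂ = 360° × 24.9/29.53 = 303.6°, f₂ = (1 − cos θ₂)/2 = 0.224.
Change = f₂ − f₁ = -0.111 → -11 percentage points.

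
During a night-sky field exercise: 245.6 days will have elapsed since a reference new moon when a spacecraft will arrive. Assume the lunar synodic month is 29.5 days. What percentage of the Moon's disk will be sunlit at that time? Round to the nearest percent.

245.6 d spans 8 complete synodic months (8 × 29.5 = 236.00 d) plus 9.60 d.
The Moon has covered 9.60/29.5 of its cycle, so θ ≈ 360° × 9.60/29.5 = 117.2°.
cos 117.2° = (-0.456), so f = (1 − (-0.456))/2 = 0.728, so 73%.

73%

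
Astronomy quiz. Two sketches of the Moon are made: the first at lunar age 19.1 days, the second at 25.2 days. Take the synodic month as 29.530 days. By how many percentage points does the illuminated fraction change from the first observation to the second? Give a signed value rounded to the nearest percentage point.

-60 percentage points

First observation: θ = 360°·19.1/29.530 = 232.8°, so f = 0.802.
Second observation: θ = 307.2°, f = 0.198.
Δf = 0.198 − 0.802 = -0.604, i.e. -60 pp.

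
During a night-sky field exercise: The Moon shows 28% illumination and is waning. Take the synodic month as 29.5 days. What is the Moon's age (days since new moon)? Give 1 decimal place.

24.3 days

From f = (1 − cos θ)/2: cos θ = 1 − 2×0.28 = 0.440; arccos → 63.9°.
Waning ⇒ past full, so θ = 360° − 63.9° = 296.1°.
That fraction of the synodic month is 296.1/360 × 29.5 d ≈ 24.26 d.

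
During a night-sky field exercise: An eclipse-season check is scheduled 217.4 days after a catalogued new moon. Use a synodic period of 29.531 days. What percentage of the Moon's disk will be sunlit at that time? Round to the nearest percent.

82%

217.4 d spans 7 complete synodic months (7 × 29.531 = 206.72 d) plus 10.68 d.
Phase angle: θ = 360°·(10.68 d)/(29.531 d) = 130.2°.
Illuminated fraction = (1 − cos 130.2°)/2 = (1 − (-0.646))/2 ≈ 0.823, so 82%.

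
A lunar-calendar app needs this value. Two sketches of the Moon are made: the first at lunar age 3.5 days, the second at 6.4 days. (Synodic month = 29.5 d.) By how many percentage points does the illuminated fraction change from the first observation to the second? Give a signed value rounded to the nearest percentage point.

+26 percentage points

First observation: θ = 360°·3.5/29.5 = 42.7°, so f = 0.133.
Second observation: θ = 78.1°, f = 0.397.
Δf = 0.397 − 0.133 = +0.264, i.e. +26 pp.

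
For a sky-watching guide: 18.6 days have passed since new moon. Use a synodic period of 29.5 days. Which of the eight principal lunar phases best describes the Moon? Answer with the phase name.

waning gibbous

At 18.6/29.5 of the cycle, θ ≈ 227° — the waning gibbous range.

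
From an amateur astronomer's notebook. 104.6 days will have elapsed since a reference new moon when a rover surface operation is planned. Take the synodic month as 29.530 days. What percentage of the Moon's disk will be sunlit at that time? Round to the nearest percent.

104.6 d spans 3 complete synodic months (3 × 29.530 = 88.59 d) plus 16.01 d.
The Moon has covered 16.01/29.530 of its cycle, so θ ≈ 360° × 16.01/29.530 = 195.2°.
cos 195.2° = (-0.965), so f = (1 − (-0.965))/2 = 0.983, so 98%.

98%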